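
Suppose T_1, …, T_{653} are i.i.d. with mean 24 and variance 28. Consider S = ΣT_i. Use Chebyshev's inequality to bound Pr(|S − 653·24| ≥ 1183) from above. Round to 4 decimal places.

Var(S) = n·Var(T_i) = 653·28 = 18284.
Chebyshev: Pr(|S − 653·24| ≥ 1183) ≤ Var(S)/1183² = 18284/1399489 = 0.0131.

0.0131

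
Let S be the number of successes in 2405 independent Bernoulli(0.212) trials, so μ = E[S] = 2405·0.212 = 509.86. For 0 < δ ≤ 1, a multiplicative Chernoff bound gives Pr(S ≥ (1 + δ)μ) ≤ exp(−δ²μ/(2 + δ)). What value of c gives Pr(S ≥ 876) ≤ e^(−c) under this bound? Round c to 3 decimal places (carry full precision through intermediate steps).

Write 876 = (1 + δ)μ, so δ = 876/509.86 − 1 = 0.7181187…
Then the exponent is δ²μ/(2 + δ) = (876 − μ)² / (μ·(2 + δ)) = 96.733075.

96.733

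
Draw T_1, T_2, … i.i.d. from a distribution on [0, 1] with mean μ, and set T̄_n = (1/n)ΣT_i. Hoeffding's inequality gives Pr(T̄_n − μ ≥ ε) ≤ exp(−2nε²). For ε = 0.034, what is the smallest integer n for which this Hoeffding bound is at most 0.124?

903

Require exp(−2nε²) ≤ 0.124, i.e. 2nε² ≥ ln(1/0.124) = 2.087474.
So n ≥ 2.087474 / (2·0.034²) = 902.887.
The smallest integer n is 903.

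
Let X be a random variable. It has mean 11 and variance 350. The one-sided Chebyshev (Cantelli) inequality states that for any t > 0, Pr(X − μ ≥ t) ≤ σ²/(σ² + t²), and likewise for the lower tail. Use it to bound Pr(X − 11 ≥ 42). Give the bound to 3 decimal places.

0.166

Here σ² = 350 and t = 42, so σ² + t² = 2114.
Cantelli's bound: 350/2114 = 0.1656.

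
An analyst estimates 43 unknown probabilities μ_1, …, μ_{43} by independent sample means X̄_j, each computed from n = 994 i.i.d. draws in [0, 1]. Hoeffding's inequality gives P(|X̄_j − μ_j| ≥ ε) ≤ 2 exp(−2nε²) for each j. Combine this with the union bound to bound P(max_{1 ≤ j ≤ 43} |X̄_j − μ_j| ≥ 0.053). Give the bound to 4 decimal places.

Per-experiment Hoeffding bound: 2·exp(−2·994·0.053²) = 2·exp(−5.58429) = 0.0075128.
Union bound over 43 events: 43·0.0075128 = 0.32305.

0.3231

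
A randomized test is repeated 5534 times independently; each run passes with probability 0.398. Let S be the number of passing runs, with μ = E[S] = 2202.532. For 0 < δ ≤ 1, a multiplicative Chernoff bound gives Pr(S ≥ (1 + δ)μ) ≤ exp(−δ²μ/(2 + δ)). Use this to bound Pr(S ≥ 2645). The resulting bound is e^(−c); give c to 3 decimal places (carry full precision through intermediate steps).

Write 2645 = (1 + δ)μ, so δ = 2645/2202.532 − 1 = 0.2008906…
Then the exponent is δ²μ/(2 + δ) = (2645 − μ)² / (μ·(2 + δ)) = 40.387135.

40.387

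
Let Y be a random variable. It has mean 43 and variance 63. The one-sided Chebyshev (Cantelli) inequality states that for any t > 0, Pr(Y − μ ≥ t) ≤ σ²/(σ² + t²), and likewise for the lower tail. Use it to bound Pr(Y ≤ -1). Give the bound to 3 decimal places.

Here σ² = 63 and t = 44, so σ² + t² = 1999.
Cantelli's bound: 63/1999 = 0.0315.

0.032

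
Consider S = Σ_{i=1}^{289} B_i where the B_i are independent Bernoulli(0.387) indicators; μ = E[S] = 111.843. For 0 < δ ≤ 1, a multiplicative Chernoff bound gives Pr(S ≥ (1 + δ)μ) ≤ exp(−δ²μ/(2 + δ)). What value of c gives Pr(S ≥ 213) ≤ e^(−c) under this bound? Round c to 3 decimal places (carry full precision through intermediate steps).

31.501

Write 213 = (1 + δ)μ, so δ = 213/111.843 − 1 = 0.9044554…
Then the exponent is δ²μ/(2 + δ) = (213 − μ)² / (μ·(2 + δ)) = 31.500567.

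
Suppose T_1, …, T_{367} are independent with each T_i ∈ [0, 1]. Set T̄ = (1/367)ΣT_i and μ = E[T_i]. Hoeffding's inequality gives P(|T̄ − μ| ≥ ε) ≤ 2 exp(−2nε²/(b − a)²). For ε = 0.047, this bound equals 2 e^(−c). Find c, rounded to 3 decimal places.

1.621

c = 2nε²/(b − a)² = 2·367·0.047² / 1² = 1.6214.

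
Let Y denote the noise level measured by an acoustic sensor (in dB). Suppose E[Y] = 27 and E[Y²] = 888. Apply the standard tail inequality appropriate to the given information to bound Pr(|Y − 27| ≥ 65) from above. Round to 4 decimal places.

0.0376

The first two moments determine the variance, so Chebyshev's inequality is the sharpest standard bound available.
Var(Y) = E[Y²] − (E[Y])² = 888 − 729 = 159.
Chebyshev's inequality: Pr(|Y − μ| ≥ t) ≤ Var(Y)/t² = 159/4225 = 0.0376.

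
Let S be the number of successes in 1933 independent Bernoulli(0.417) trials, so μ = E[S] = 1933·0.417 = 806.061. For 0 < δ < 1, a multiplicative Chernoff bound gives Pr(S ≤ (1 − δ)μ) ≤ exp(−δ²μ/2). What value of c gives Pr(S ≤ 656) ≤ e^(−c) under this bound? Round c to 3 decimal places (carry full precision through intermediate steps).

Write 656 = (1 − δ)μ, so δ = 1 − 656/806.061 = 0.1861658…
Then the exponent is δ²μ/2 = (μ − 656)²/(2μ) = 13.968114.

13.968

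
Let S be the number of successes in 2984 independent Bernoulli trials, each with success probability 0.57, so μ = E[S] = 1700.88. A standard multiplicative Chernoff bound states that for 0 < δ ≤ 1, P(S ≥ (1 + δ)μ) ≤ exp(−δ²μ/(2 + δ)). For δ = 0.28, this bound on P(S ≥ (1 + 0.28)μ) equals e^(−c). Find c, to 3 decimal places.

58.486

c = δ²μ/(2 + δ) = 0.28²·1700.88/(2 + 0.28) = 58.4864.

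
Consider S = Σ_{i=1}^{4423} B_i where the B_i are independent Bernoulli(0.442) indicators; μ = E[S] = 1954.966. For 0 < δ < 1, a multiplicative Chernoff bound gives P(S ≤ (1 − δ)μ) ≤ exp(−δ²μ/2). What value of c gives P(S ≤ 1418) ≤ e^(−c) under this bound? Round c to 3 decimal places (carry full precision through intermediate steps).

73.744

Write 1418 = (1 − δ)μ, so δ = 1 − 1418/1954.966 = 0.2746677…
Then the exponent is δ²μ/2 = (μ − 1418)²/(2μ) = 73.743606.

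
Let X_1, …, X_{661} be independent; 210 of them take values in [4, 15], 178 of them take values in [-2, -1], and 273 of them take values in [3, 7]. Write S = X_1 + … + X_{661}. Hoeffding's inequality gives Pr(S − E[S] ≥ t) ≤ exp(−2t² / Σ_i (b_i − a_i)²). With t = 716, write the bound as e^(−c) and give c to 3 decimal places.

34.227

Σ(b_i − a_i)² = 210·11² + 178·1² + 273·4² = 29956.
c = 2t² / 29956 = 2·716² / 29956 = 34.2273.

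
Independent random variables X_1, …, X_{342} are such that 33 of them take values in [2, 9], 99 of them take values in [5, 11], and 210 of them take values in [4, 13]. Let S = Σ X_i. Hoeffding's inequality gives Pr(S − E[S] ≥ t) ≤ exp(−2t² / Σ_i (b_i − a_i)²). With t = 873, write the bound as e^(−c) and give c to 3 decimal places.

Σ(b_i − a_i)² = 33·7² + 99·6² + 210·9² = 22191.
c = 2t² / 22191 = 2·873² / 22191 = 68.6881.

68.688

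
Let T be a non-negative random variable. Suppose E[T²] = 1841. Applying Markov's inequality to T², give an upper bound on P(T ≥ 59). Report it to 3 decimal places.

0.529

Since T ≥ 0, the event {T ≥ 59} is the same as {T² ≥ 3481}.
Markov's inequality applied to T² gives P(T² ≥ 3481) ≤ E[T²]/3481 = 1841/3481 = 0.5289.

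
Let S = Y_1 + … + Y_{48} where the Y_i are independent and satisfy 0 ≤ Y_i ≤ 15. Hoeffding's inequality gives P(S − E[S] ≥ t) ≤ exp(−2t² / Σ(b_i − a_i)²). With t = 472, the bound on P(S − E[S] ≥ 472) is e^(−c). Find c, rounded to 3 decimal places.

Σ(b_i − a_i)² = 48·(15)² = 10800.
c = 2t²/10800 = 2·472²/10800 = 41.2563.

41.256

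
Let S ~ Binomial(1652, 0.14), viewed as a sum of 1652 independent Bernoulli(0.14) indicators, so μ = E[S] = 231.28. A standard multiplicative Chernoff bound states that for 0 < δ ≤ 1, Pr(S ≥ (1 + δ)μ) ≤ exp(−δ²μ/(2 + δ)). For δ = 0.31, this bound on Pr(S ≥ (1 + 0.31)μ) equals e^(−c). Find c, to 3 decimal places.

c = δ²μ/(2 + δ) = 0.31²·231.28/(2 + 0.31) = 9.6216.

9.622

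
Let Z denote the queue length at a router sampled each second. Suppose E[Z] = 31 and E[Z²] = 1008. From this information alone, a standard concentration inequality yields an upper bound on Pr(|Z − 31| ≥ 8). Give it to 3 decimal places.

0.734

The first two moments determine the variance, so Chebyshev's inequality is the sharpest standard bound available.
Var(Z) = E[Z²] − (E[Z])² = 1008 − 961 = 47.
Chebyshev's inequality: Pr(|Z − μ| ≥ t) ≤ Var(Z)/t² = 47/64 = 0.7344.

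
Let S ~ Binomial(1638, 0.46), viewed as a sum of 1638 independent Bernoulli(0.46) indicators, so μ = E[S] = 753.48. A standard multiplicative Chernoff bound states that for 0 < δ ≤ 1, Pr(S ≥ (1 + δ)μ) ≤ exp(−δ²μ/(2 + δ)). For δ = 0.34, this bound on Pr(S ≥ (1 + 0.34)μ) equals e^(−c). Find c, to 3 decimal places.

37.223

c = δ²μ/(2 + δ) = 0.34²·753.48/(2 + 0.34) = 37.2232.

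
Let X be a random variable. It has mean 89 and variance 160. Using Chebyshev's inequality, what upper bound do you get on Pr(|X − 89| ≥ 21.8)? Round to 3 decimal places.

0.337

Chebyshev: Pr(|X − μ| ≥ t) ≤ Var(X)/t².
Bound = 160 / 475.24 = 0.3367.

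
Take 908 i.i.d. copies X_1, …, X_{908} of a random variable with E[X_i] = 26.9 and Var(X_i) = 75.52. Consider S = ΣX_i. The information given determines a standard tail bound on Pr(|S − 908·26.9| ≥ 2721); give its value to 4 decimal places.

With mean and variance of each term known, Chebyshev's inequality bounds the deviation of the sum (or sample mean).
Var(S) = n·Var(X_i) = 908·75.52 = 68572.16.
Chebyshev: Pr(|S − 908·26.9| ≥ 2721) ≤ Var(S)/2721² = 68572.16/7403841 = 0.0093.

0.0093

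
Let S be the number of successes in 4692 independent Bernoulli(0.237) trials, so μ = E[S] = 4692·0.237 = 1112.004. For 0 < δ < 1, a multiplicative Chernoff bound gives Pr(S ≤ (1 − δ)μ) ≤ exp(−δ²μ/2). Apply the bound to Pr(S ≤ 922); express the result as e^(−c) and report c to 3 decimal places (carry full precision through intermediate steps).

16.233

Write 922 = (1 − δ)μ, so δ = 1 − 922/1112.004 = 0.1708663…
Then the exponent is δ²μ/2 = (μ − 922)²/(2μ) = 16.232639.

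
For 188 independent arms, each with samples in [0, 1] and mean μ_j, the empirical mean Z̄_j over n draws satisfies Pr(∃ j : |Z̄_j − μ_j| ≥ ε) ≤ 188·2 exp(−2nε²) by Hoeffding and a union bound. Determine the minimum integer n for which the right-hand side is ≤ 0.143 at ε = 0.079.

Need 2·188·exp(−2nε²) ≤ 0.143, i.e. exp(−2nε²) ≤ 0.143/376.
So 2nε² ≥ ln(376/0.143) = 7.874500.
Hence n ≥ 7.874500/(2·0.079²) = 630.868.
The smallest integer n is 631.

631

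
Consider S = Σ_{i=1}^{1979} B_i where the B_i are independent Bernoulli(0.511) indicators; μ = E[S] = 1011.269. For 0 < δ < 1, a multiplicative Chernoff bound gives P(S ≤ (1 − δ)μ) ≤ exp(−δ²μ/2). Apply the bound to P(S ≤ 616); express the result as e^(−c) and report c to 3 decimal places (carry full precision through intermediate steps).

77.248

Write 616 = (1 − δ)μ, so δ = 1 − 616/1011.269 = 0.3908643…
Then the exponent is δ²μ/2 = (μ − 616)²/(2μ) = 77.248280.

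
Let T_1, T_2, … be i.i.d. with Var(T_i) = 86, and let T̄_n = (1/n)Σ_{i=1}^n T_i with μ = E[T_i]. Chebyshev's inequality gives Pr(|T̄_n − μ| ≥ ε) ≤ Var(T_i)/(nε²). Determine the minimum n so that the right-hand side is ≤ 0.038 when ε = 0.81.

3450

Require 86/(n·0.81²) ≤ 0.038, i.e. n ≥ 86/(0.038·0.81²) = 3449.410.
The smallest integer n is 3450.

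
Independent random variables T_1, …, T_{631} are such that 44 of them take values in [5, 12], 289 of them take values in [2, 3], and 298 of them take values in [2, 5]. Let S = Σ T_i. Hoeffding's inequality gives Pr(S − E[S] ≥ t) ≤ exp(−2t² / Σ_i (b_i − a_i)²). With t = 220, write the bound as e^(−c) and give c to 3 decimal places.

18.880

Σ(b_i − a_i)² = 44·7² + 289·1² + 298·3² = 5127.
c = 2t² / 5127 = 2·220² / 5127 = 18.8804.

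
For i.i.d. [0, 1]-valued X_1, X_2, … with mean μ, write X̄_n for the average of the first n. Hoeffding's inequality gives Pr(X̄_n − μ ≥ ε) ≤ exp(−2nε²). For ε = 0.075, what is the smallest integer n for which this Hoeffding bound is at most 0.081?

224

Require exp(−2nε²) ≤ 0.081, i.e. 2nε² ≥ ln(1/0.081) = 2.513306.
So n ≥ 2.513306 / (2·0.075²) = 223.405.
The smallest integer n is 224.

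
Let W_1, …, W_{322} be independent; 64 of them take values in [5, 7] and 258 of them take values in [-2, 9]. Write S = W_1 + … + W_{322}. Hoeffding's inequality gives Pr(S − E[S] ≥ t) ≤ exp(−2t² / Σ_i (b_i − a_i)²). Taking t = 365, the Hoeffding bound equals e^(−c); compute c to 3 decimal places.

8.466

Σ(b_i − a_i)² = 64·2² + 258·11² = 31474.
c = 2t² / 31474 = 2·365² / 31474 = 8.4657.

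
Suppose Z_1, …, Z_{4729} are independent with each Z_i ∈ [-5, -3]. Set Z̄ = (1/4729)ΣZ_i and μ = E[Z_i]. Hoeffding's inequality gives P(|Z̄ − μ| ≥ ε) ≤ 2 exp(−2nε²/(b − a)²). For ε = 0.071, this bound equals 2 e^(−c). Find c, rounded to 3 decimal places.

11.919

c = 2nε²/(b − a)² = 2·4729·0.071² / 2² = 11.9194.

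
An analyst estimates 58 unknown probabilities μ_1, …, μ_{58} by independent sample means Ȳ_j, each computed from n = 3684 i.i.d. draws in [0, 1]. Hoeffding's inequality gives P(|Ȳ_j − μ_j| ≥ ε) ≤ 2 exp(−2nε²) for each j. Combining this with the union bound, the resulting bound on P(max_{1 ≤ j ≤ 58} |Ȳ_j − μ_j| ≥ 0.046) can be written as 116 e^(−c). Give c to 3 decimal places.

15.591

Union bound over the 58 events: P(max_{1 ≤ j ≤ 58} |Ȳ_j − μ_j| ≥ 0.046) ≤ 58·2·exp(−2nε²) = 116 exp(−2·3684·0.046²).
So c = 2·3684·0.046² = 15.5907.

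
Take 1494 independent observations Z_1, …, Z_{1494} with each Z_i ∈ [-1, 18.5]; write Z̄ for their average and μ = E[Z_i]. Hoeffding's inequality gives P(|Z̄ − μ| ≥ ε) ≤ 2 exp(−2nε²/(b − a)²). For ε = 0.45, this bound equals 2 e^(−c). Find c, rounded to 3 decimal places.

1.591

c = 2nε²/(b − a)² = 2·1494·0.45² / 19.5² = 1.5912.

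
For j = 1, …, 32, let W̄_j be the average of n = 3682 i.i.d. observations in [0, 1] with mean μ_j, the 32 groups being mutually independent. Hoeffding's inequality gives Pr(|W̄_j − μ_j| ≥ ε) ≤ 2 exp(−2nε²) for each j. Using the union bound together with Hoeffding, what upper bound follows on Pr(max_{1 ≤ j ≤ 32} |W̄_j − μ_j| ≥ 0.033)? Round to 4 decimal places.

Per-experiment Hoeffding bound: 2·exp(−2·3682·0.033²) = 2·exp(−8.01940) = 0.00065804.
Union bound over 32 events: 32·0.00065804 = 0.02106.

0.0211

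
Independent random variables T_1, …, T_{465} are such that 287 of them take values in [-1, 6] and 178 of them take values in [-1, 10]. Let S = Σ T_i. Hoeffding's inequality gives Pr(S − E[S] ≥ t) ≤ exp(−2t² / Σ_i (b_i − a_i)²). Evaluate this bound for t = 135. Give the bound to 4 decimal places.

0.3592

Σ(b_i − a_i)² = 287·7² + 178·11² = 35601.
Exponent = 2·135² / 35601 = 1.02385.
Bound = exp(−1.02385) = 0.35921.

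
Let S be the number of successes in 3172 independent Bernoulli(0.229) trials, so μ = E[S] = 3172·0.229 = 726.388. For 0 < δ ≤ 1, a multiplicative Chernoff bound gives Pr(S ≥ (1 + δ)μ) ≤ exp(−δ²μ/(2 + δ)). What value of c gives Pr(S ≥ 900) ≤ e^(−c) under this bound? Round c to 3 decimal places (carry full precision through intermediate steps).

Write 900 = (1 + δ)μ, so δ = 900/726.388 − 1 = 0.2390073…
Then the exponent is δ²μ/(2 + δ) = (900 − μ)² / (μ·(2 + δ)) = 18.532556.

18.533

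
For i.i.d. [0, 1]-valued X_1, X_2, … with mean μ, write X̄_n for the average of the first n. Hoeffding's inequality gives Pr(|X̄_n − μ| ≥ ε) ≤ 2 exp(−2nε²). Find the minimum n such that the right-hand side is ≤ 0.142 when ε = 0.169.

47

Require 2·exp(−2nε²) ≤ 0.142, i.e. 2nε² ≥ ln(2/0.142) = 2.645075.
So n ≥ 2.645075 / (2·0.169²) = 46.306.
The smallest integer n is 47.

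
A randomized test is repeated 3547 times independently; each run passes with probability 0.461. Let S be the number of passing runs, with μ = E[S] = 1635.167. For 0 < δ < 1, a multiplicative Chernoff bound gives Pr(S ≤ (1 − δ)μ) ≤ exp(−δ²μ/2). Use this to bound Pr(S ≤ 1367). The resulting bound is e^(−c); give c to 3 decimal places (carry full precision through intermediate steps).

Write 1367 = (1 − δ)μ, so δ = 1 − 1367/1635.167 = 0.1639998…
Then the exponent is δ²μ/2 = (μ − 1367)²/(2μ) = 21.989662.

21.990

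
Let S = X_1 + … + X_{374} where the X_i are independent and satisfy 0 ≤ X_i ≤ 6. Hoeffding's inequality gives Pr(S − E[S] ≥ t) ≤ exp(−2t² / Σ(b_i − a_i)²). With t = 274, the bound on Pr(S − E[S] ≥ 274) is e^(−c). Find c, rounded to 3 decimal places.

Σ(b_i − a_i)² = 374·(6)² = 13464.
c = 2t²/13464 = 2·274²/13464 = 11.1521.

11.152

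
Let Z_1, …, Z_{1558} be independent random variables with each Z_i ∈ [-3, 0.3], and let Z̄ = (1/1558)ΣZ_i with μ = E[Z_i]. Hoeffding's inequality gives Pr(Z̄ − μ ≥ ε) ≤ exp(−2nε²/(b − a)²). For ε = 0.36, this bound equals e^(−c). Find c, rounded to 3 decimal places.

37.083

c = 2nε²/(b − a)² = 2·1558·0.36² / 3.3² = 37.0830.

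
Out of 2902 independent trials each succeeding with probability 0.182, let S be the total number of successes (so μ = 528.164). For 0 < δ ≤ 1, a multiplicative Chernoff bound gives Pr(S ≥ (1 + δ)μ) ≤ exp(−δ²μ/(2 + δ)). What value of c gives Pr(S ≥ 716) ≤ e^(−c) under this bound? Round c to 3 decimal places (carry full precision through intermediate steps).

Write 716 = (1 + δ)μ, so δ = 716/528.164 − 1 = 0.3556395…
Then the exponent is δ²μ/(2 + δ) = (716 − μ)² / (μ·(2 + δ)) = 28.358289.

28.358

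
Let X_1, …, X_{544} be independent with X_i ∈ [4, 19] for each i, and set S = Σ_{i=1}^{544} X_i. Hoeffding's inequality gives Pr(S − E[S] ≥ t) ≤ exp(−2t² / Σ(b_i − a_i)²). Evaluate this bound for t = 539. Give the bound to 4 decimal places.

0.0087

Σ(b_i − a_i)² = 544·(15)² = 122400.
Exponent = 2·539²/122400 = 4.7471.
Bound = exp(−4.7471) = 0.00868.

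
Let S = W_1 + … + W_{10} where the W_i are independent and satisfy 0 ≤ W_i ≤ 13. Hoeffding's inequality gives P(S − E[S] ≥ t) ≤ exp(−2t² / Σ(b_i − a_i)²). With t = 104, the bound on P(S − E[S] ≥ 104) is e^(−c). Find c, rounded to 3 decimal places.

12.800

Σ(b_i − a_i)² = 10·(13)² = 1690.
c = 2t²/1690 = 2·104²/1690 = 12.8000.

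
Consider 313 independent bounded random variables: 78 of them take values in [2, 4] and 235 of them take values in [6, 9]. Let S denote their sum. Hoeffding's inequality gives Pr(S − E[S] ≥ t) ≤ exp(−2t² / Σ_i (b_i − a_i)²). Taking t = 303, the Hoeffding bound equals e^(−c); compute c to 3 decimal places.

75.656

Σ(b_i − a_i)² = 78·2² + 235·3² = 2427.
c = 2t² / 2427 = 2·303² / 2427 = 75.6564.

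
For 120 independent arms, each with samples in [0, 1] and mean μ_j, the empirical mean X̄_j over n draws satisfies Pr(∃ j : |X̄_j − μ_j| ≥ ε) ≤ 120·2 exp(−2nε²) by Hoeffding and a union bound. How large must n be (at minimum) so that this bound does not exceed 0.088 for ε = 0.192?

Need 2·120·exp(−2nε²) ≤ 0.088, i.e. exp(−2nε²) ≤ 0.088/240.
So 2nε² ≥ ln(240/0.088) = 7.911057.
Hence n ≥ 7.911057/(2·0.192²) = 107.301.
The smallest integer n is 108.

108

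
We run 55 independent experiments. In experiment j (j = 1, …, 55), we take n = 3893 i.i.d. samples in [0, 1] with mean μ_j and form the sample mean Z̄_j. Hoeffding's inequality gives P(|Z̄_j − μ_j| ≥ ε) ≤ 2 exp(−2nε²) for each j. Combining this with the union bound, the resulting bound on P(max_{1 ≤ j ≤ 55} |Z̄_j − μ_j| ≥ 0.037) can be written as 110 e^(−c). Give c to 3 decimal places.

10.659

Union bound over the 55 events: P(max_{1 ≤ j ≤ 55} |Z̄_j − μ_j| ≥ 0.037) ≤ 55·2·exp(−2nε²) = 110 exp(−2·3893·0.037²).
So c = 2·3893·0.037² = 10.6590.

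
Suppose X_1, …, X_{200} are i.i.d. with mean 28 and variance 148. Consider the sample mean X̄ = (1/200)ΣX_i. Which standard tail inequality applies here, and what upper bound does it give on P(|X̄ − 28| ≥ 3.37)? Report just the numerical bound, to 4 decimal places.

With mean and variance of each term known, Chebyshev's inequality bounds the deviation of the sum (or sample mean).
Var(X̄) = Var(X_i)/n = 148/200 = 0.74.
Chebyshev: P(|X̄ − 28| ≥ 3.37) ≤ Var(X̄)/(3.37)² = 148/(200·3.37²) = 0.0652.

0.0652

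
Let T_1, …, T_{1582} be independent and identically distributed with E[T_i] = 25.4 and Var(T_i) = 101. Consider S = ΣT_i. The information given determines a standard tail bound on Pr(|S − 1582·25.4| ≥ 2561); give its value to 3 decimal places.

With mean and variance of each term known, Chebyshev's inequality bounds the deviation of the sum (or sample mean).
Var(S) = n·Var(T_i) = 1582·101 = 159782.
Chebyshev: Pr(|S − 1582·25.4| ≥ 2561) ≤ Var(S)/2561² = 159782/6558721 = 0.0244.

0.024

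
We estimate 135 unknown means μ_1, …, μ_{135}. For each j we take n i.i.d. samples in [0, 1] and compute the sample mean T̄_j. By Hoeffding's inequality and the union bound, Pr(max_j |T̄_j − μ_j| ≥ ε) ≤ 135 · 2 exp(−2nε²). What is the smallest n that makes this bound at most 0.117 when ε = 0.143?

Need 2·135·exp(−2nε²) ≤ 0.117, i.e. exp(−2nε²) ≤ 0.117/270.
So 2nε² ≥ ln(270/0.117) = 7.744003.
Hence n ≥ 7.744003/(2·0.143²) = 189.349.
The smallest integer n is 190.

190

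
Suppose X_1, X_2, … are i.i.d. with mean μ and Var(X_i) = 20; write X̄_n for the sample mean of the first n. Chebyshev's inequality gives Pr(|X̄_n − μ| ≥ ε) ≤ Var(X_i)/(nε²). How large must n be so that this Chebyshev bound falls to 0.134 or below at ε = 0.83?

217

Require 20/(n·0.83²) ≤ 0.134, i.e. n ≥ 20/(0.134·0.83²) = 216.655.
The smallest integer n is 217.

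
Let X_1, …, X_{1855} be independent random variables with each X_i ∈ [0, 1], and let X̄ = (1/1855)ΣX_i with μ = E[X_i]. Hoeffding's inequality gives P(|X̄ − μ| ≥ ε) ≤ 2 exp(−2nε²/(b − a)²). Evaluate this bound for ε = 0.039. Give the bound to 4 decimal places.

Exponent: 2nε²/(b − a)² = 2·1855·0.039² / 1² = 5.64291.
Bound = 2·exp(−5.64291) = 0.00709.

0.0071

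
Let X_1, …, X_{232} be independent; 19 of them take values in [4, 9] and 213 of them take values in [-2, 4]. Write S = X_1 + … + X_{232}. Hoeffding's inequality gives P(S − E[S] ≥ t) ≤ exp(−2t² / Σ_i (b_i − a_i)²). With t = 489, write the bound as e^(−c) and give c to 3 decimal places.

Σ(b_i − a_i)² = 19·5² + 213·6² = 8143.
c = 2t² / 8143 = 2·489² / 8143 = 58.7304.

58.730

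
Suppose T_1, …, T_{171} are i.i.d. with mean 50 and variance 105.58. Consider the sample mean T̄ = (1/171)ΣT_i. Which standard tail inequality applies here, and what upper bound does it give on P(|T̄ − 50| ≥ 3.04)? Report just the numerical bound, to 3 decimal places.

0.067

With mean and variance of each term known, Chebyshev's inequality bounds the deviation of the sum (or sample mean).
Var(T̄) = Var(T_i)/n = 105.58/171 = 0.61743.
Chebyshev: P(|T̄ − 50| ≥ 3.04) ≤ Var(T̄)/(3.04)² = 105.58/(171·3.04²) = 0.0668.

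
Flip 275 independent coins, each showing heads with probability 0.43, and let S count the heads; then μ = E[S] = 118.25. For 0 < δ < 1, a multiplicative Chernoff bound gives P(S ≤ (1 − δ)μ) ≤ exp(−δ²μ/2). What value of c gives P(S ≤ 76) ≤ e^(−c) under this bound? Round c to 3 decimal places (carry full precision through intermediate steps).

7.548

Write 76 = (1 − δ)μ, so δ = 1 − 76/118.25 = 0.3572939…
Then the exponent is δ²μ/2 = (μ − 76)²/(2μ) = 7.547833.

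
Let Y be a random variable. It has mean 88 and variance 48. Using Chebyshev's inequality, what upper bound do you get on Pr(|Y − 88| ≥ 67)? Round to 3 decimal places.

Chebyshev: Pr(|Y − μ| ≥ t) ≤ Var(Y)/t².
Bound = 48 / 4489 = 0.0107.

0.011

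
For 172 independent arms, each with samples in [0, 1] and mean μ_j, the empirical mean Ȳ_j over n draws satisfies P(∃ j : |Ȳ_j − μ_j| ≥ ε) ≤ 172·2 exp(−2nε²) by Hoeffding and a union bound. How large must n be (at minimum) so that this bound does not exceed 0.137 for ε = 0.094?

Need 2·172·exp(−2nε²) ≤ 0.137, i.e. exp(−2nε²) ≤ 0.137/344.
So 2nε² ≥ ln(344/0.137) = 7.828416.
Hence n ≥ 7.828416/(2·0.094²) = 442.984.
The smallest integer n is 443.

443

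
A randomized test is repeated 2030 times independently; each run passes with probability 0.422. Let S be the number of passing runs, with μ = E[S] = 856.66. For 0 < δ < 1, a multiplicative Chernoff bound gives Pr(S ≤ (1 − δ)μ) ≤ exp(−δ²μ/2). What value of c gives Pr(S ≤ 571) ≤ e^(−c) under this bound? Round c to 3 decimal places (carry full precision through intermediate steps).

Write 571 = (1 − δ)μ, so δ = 1 − 571/856.66 = 0.3334578…
Then the exponent is δ²μ/2 = (μ − 571)²/(2μ) = 47.627784.

47.628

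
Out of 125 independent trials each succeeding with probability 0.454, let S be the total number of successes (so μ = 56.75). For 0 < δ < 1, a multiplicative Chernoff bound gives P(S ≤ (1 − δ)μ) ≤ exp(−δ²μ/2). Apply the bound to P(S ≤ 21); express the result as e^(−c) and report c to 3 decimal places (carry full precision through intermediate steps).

11.260

Write 21 = (1 − δ)μ, so δ = 1 − 21/56.75 = 0.6299559…
Then the exponent is δ²μ/2 = (μ − 21)²/(2μ) = 11.260463.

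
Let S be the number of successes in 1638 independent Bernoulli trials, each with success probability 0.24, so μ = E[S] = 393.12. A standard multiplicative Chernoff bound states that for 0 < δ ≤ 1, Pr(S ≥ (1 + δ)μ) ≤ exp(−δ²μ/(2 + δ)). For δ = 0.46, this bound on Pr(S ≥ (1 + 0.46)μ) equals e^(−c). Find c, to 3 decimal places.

33.815

c = δ²μ/(2 + δ) = 0.46²·393.12/(2 + 0.46) = 33.8147.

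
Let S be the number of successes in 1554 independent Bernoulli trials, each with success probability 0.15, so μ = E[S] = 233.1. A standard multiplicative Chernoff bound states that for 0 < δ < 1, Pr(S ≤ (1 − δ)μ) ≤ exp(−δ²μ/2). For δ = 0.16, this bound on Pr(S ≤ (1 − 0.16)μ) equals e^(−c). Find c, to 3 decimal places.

2.984

c = δ²μ/2 = 0.16²·233.1/2 = 2.9837.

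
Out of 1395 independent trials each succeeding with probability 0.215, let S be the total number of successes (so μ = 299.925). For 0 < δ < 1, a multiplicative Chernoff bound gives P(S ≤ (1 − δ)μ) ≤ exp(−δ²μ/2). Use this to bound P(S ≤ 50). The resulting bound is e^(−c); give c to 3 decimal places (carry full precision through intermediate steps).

104.130

Write 50 = (1 − δ)μ, so δ = 1 − 50/299.925 = 0.8332917…
Then the exponent is δ²μ/2 = (μ − 50)²/(2μ) = 104.130209.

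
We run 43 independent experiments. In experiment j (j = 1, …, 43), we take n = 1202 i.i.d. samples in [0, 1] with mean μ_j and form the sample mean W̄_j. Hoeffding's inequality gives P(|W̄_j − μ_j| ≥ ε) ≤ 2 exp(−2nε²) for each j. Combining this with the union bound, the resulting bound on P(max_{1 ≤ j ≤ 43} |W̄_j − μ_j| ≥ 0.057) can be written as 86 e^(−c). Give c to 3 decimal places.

7.811

Union bound over the 43 events: P(max_{1 ≤ j ≤ 43} |W̄_j − μ_j| ≥ 0.057) ≤ 43·2·exp(−2nε²) = 86 exp(−2·1202·0.057²).
So c = 2·1202·0.057² = 7.8106.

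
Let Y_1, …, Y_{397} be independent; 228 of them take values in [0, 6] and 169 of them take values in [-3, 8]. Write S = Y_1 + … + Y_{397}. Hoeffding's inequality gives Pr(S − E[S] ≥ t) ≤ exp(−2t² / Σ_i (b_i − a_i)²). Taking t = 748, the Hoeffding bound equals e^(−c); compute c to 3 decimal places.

39.048

Σ(b_i − a_i)² = 228·6² + 169·11² = 28657.
c = 2t² / 28657 = 2·748² / 28657 = 39.0483.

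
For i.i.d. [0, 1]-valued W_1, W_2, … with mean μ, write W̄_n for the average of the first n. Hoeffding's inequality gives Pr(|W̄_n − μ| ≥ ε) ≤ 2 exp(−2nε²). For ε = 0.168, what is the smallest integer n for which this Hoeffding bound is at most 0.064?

Require 2·exp(−2nε²) ≤ 0.064, i.e. 2nε² ≥ ln(2/0.064) = 3.442019.
So n ≥ 3.442019 / (2·0.168²) = 60.977.
The smallest integer n is 61.

61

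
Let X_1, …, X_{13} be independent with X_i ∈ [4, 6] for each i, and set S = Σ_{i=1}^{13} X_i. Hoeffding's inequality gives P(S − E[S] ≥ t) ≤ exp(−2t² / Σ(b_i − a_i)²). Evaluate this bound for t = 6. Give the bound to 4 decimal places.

Σ(b_i − a_i)² = 13·(2)² = 52.
Exponent = 2·6²/52 = 1.3846.
Bound = exp(−1.3846) = 0.25042.

0.2504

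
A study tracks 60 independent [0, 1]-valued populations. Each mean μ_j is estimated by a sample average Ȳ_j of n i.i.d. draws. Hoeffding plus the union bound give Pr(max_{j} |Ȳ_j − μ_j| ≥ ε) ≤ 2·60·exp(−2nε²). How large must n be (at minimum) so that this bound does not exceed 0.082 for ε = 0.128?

223

Need 2·60·exp(−2nε²) ≤ 0.082, i.e. exp(−2nε²) ≤ 0.082/120.
So 2nε² ≥ ln(120/0.082) = 7.288528.
Hence n ≥ 7.288528/(2·0.128²) = 222.428.
The smallest integer n is 223.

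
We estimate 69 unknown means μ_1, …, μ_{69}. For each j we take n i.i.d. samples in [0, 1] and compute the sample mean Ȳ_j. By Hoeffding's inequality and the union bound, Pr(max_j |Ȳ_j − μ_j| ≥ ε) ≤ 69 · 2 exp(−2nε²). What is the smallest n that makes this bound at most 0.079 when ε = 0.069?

Need 2·69·exp(−2nε²) ≤ 0.079, i.e. exp(−2nε²) ≤ 0.079/138.
So 2nε² ≥ ln(138/0.079) = 7.465561.
Hence n ≥ 7.465561/(2·0.069²) = 784.033.
The smallest integer n is 785.

785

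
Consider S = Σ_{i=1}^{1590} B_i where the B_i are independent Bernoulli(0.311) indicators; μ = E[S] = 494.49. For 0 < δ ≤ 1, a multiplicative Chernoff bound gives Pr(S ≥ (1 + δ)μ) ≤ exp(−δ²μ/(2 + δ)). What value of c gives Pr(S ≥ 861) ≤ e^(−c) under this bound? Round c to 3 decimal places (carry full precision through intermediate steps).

Write 861 = (1 + δ)μ, so δ = 861/494.49 − 1 = 0.7411879…
Then the exponent is δ²μ/(2 + δ) = (861 − μ)² / (μ·(2 + δ)) = 99.100384.

99.100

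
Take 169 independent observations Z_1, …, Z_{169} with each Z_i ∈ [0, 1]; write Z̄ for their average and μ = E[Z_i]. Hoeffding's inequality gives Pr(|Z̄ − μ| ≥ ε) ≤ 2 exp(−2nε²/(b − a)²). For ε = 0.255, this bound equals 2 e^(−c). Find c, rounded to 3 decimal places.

21.978

c = 2nε²/(b − a)² = 2·169·0.255² / 1² = 21.9784.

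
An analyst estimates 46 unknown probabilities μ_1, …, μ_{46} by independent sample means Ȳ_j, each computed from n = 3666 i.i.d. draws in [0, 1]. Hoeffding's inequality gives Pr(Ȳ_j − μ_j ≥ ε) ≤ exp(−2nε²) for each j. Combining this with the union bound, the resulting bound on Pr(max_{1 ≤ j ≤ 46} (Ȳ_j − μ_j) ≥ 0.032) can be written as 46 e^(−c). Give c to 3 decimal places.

7.508

Union bound over the 46 events: Pr(max_{1 ≤ j ≤ 46} (Ȳ_j − μ_j) ≥ 0.032) ≤ 46·exp(−2nε²) = 46 exp(−2·3666·0.032²).
So c = 2·3666·0.032² = 7.5080.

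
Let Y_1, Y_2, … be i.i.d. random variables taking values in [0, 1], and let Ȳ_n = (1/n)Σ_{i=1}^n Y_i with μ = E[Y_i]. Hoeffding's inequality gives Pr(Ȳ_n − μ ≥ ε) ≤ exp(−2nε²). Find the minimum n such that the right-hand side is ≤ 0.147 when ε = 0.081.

Require exp(−2nε²) ≤ 0.147, i.e. 2nε² ≥ ln(1/0.147) = 1.917323.
So n ≥ 1.917323 / (2·0.081²) = 146.115.
The smallest integer n is 147.

147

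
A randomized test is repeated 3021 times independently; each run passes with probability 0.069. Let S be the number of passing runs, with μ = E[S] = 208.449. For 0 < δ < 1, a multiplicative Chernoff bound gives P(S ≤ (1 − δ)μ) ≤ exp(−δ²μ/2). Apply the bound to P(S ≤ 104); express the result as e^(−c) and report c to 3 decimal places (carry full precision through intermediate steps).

Write 104 = (1 − δ)μ, so δ = 1 − 104/208.449 = 0.501077…
Then the exponent is δ²μ/2 = (μ − 104)²/(2μ) = 26.168496.

26.168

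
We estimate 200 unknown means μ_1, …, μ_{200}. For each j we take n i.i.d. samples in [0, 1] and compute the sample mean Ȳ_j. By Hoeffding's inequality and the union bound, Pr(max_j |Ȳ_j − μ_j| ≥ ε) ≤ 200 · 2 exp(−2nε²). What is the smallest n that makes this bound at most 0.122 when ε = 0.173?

Need 2·200·exp(−2nε²) ≤ 0.122, i.e. exp(−2nε²) ≤ 0.122/400.
So 2nε² ≥ ln(400/0.122) = 8.095199.
Hence n ≥ 8.095199/(2·0.173²) = 135.240.
The smallest integer n is 136.

136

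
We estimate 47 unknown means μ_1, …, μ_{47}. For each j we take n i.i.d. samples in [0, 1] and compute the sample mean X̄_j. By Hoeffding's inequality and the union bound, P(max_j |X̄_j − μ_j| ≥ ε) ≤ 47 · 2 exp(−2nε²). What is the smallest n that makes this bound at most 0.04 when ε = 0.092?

459

Need 2·47·exp(−2nε²) ≤ 0.04, i.e. exp(−2nε²) ≤ 0.04/94.
So 2nε² ≥ ln(94/0.04) = 7.762171.
Hence n ≥ 7.762171/(2·0.092²) = 458.540.
The smallest integer n is 459.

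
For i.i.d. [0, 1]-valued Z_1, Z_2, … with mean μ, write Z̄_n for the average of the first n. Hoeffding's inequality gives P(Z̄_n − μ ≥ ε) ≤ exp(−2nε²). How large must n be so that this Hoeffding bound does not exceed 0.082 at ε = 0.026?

Require exp(−2nε²) ≤ 0.082, i.e. 2nε² ≥ ln(1/0.082) = 2.501036.
So n ≥ 2.501036 / (2·0.026²) = 1849.879.
The smallest integer n is 1850.

1850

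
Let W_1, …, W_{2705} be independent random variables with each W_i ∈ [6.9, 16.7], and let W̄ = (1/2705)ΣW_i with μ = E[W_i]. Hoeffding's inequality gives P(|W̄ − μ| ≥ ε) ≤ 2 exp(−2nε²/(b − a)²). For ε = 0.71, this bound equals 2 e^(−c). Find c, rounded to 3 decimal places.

28.396

c = 2nε²/(b − a)² = 2·2705·0.71² / 9.8² = 28.3963.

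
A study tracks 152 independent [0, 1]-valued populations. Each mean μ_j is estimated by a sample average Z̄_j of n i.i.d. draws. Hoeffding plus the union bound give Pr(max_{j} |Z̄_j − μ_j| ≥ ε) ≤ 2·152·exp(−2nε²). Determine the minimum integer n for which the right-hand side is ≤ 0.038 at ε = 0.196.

Need 2·152·exp(−2nε²) ≤ 0.038, i.e. exp(−2nε²) ≤ 0.038/304.
So 2nε² ≥ ln(304/0.038) = 8.987197.
Hence n ≥ 8.987197/(2·0.196²) = 116.972.
The smallest integer n is 117.

117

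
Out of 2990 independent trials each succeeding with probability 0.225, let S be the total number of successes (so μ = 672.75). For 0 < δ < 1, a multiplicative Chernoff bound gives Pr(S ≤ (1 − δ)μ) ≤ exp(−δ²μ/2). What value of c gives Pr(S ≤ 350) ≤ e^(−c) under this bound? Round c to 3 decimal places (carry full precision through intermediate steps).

Write 350 = (1 − δ)μ, so δ = 1 − 350/672.75 = 0.4797473…
Then the exponent is δ²μ/2 = (μ − 350)²/(2μ) = 77.419221.

77.419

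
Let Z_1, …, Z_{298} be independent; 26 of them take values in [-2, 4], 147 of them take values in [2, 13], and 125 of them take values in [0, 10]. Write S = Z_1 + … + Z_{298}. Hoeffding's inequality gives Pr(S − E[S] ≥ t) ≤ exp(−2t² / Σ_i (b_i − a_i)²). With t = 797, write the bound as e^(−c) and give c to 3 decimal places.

Σ(b_i − a_i)² = 26·6² + 147·11² + 125·10² = 31223.
c = 2t² / 31223 = 2·797² / 31223 = 40.6885.

40.689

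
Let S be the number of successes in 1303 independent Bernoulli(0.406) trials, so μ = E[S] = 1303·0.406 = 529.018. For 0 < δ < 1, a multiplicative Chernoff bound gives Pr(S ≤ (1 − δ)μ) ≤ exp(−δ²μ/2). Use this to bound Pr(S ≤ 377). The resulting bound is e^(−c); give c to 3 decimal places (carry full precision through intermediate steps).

Write 377 = (1 − δ)μ, so δ = 1 − 377/529.018 = 0.2873588…
Then the exponent is δ²μ/2 = (μ − 377)²/(2μ) = 21.841858.

21.842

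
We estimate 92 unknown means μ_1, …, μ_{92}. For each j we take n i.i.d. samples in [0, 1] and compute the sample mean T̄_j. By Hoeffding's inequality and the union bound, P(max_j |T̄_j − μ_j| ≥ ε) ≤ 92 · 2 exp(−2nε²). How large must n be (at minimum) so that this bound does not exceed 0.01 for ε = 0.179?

Need 2·92·exp(−2nε²) ≤ 0.01, i.e. exp(−2nε²) ≤ 0.01/184.
So 2nε² ≥ ln(184/0.01) = 9.820106.
Hence n ≥ 9.820106/(2·0.179²) = 153.243.
The smallest integer n is 154.

154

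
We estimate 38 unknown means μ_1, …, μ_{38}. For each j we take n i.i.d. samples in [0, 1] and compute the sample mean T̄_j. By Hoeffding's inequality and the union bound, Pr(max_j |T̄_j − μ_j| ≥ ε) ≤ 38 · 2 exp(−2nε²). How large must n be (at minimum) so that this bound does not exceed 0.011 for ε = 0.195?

117

Need 2·38·exp(−2nε²) ≤ 0.011, i.e. exp(−2nε²) ≤ 0.011/76.
So 2nε² ≥ ln(76/0.011) = 8.840593.
Hence n ≥ 8.840593/(2·0.195²) = 116.247.
The smallest integer n is 117.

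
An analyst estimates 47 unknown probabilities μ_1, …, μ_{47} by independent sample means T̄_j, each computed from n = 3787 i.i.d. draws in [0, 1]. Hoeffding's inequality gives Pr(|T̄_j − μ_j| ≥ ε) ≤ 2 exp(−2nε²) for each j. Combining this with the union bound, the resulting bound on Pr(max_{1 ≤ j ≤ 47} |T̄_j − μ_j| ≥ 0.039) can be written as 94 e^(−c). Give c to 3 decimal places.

11.520

Union bound over the 47 events: Pr(max_{1 ≤ j ≤ 47} |T̄_j − μ_j| ≥ 0.039) ≤ 47·2·exp(−2nε²) = 94 exp(−2·3787·0.039²).
So c = 2·3787·0.039² = 11.5201.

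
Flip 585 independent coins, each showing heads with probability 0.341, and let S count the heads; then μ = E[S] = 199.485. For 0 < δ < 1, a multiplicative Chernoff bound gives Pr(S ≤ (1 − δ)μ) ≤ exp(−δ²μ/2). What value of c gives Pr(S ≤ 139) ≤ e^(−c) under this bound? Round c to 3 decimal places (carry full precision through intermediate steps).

9.170

Write 139 = (1 − δ)μ, so δ = 1 − 139/199.485 = 0.3032058…
Then the exponent is δ²μ/2 = (μ − 139)²/(2μ) = 9.169700.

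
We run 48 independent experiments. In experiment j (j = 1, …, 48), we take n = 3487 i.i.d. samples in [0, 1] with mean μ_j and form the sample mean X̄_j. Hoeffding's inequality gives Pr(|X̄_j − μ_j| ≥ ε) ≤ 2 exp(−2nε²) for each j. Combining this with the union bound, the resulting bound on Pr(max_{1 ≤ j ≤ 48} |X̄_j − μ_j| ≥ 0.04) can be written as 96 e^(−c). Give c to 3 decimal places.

11.158

Union bound over the 48 events: Pr(max_{1 ≤ j ≤ 48} |X̄_j − μ_j| ≥ 0.04) ≤ 48·2·exp(−2nε²) = 96 exp(−2·3487·0.04²).
So c = 2·3487·0.04² = 11.1584.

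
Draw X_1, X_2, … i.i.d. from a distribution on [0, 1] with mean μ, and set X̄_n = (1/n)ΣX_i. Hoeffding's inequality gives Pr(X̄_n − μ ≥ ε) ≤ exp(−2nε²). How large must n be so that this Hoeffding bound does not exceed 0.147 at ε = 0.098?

100

Require exp(−2nε²) ≤ 0.147, i.e. 2nε² ≥ ln(1/0.147) = 1.917323.
So n ≥ 1.917323 / (2·0.098²) = 99.819.
The smallest integer n is 100.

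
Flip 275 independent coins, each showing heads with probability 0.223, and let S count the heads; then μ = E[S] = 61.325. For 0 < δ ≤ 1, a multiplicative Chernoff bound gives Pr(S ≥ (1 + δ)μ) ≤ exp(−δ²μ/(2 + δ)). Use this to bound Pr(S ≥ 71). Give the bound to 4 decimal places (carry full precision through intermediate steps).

0.4929

Write 71 = (1 + δ)μ, so δ = 71/61.325 − 1 = 0.157766…
Then the exponent is δ²μ/(2 + δ) = (71 − μ)² / (μ·(2 + δ)) = 0.707392.
Bound = exp(−0.707392) = 0.49293.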